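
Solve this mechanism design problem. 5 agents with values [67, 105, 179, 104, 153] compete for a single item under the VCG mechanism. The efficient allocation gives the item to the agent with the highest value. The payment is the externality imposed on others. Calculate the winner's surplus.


Step 1: The winner is the agent with the highest value: agent 2 with value 179
Step 2: Values of other agents: [67, 105, 104, 153]
Step 3: VCG payment = max of others' values = 153
Step 4: Surplus = 179 - 153 = 26

26


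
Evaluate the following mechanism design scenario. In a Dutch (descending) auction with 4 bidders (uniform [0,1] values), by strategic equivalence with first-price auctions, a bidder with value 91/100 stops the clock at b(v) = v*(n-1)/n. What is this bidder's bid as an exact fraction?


Step 1: Dutch auctions are strategically equivalent to first-price auctions
Step 2: The equilibrium bid is b(v) = v*(n-1)/n
Step 3: b = 91/100 * 3/4
Step 4: b = 273/400

273/400


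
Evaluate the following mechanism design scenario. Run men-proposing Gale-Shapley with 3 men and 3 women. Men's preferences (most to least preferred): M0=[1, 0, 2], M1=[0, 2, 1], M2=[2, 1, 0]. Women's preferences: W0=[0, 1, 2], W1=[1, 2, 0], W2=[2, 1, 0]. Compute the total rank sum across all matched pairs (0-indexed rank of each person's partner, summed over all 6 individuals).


Step 1: Run Gale-Shapley (men propose, women hold best offer):
  M0 proposes to W1; she accepts
  M1 proposes to W0; she accepts
  M2 proposes to W2; she accepts
Step 2: Final matching: W0-M1, W1-M0, W2-M2
Step 3: 0-indexed ranks (man's rank of his match, then woman's): 0 + 1 + 0 + 2 + 0 + 0
Step 4: Total rank sum = 3

3


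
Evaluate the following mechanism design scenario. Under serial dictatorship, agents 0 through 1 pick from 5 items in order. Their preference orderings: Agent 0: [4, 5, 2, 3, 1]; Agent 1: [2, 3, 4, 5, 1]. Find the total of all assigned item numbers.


Step 1: Agent 0 picks item 4
Step 2: Agent 1 picks item 2
Step 3: Sum = 4 + 2 = 6

6


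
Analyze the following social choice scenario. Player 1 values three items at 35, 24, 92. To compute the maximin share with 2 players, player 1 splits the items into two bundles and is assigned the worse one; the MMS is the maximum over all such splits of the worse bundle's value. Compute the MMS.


Step 1: Item values = 35, 24, 92
Step 2: Enumerate all 2-bundle partitions and take the smaller bundle:
  Partition 1: {35} vs {24,92} -> bundles 35, 116; min = 35
  Partition 2: {24} vs {35,92} -> bundles 24, 127; min = 24
  Partition 3: {92} vs {35,24} -> bundles 92, 59; min = 59
Step 3: MMS = max(35, 24, 59) = 59

59


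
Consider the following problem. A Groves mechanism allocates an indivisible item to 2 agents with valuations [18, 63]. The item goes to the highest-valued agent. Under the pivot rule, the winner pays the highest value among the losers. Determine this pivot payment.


Step 1: The efficient winner is agent 1 with value 63
Step 2: Other agents' values: [18]
Step 3: Pivot payment = max(others) = 18
Step 4: The winner pays 18

18


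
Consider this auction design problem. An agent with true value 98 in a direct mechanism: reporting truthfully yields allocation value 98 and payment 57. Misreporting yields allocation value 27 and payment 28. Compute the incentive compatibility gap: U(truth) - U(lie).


Step 1: U(truth) = value - payment = 98 - 57 = 41
Step 2: U(lie) = allocation - payment = 27 - 28 = -1
Step 3: IC gap = 41 - (-1) = 42

42


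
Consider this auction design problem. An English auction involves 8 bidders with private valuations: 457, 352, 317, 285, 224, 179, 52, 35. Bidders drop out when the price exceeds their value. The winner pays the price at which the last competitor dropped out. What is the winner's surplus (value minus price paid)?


Step 1: Identify the highest value: 457
Step 2: Identify the second-highest value: 352
Step 3: The final price = second-highest value = 352
Step 4: Surplus = 457 - 352 = 105

105


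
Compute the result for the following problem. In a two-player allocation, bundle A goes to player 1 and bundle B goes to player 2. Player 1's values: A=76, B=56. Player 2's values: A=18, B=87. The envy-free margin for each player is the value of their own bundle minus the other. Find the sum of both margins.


Step 1: Player 1's margin = v1(A) - v1(B) = 76 - 56 = 20
Step 2: Player 2's margin = v2(B) - v2(A) = 87 - 18 = 69
Step 3: Total margin = 20 + 69 = 89

89


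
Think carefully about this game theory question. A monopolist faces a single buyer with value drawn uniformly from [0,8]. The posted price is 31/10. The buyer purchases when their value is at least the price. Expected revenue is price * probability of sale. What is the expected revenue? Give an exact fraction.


Step 1: Posted price r = 31/10, value support [0,8]
Step 2: P(v >= r) = (8 - 31/10)/8 = 49/80
Step 3: Expected revenue = r * P(v >= r) = 31/10 * 49/80
Step 4: Revenue = 1519/800

1519/800


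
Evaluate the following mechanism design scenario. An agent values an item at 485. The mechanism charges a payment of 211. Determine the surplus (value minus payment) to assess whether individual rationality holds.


Step 1: Surplus = value - payment = 485 - 211 = 274
Step 2: IR is satisfied (surplus >= 0)

274


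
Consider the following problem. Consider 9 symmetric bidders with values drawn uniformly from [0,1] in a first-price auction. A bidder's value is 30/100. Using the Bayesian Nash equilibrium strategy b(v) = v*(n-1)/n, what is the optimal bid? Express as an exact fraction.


Step 1: The symmetric BNE bidding function is b(v) = v * (n-1) / n
Step 2: Substitute v = 3/10 and n = 9
Step 3: b = 3/10 * 8/9
Step 4: b = 4/15

4/15


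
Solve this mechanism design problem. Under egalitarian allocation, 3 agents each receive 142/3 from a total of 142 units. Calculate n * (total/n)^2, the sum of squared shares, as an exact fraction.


Step 1: Each agent's share = 142/3
Step 2: Square of each share = (142/3)^2 = 20164/9
Step 3: Sum of squares = 3 * 20164/9 = 20164/3

20164/3


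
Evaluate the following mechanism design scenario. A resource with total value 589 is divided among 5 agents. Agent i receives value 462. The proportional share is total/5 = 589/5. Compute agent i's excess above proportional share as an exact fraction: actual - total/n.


Step 1: Proportional share = 589/5
Step 2: Agent's actual allocation = 462
Step 3: Excess = 462 - 589/5 = 1721/5

1721/5


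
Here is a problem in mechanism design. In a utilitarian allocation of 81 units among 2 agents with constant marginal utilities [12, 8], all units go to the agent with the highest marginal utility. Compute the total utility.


Step 1: The marginal utilities are [12, 8]
Step 2: The highest marginal utility is 12
Step 3: All 81 units go to that agent
Step 4: Total utility = 12 * 81 = 972

972


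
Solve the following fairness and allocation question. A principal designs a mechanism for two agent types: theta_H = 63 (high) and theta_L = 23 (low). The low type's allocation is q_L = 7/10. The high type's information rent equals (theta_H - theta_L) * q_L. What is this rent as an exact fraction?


Step 1: theta_H - theta_L = 63 - 23 = 40
Step 2: Information rent = (theta_H - theta_L) * q_L
Step 3: = 40 * 7/10
Step 4: = 28

28


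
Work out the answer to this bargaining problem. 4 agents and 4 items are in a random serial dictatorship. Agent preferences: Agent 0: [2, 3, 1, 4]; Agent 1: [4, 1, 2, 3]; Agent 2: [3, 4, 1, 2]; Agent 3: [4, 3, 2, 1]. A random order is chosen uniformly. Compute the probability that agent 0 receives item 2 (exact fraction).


Step 1: Agent 0 wants item 2
Step 2: There are 24 possible orderings of agents
Step 3: In 22 orderings, agent 0 gets item 2
Step 4: Probability = 22/24 = 11/12

11/12


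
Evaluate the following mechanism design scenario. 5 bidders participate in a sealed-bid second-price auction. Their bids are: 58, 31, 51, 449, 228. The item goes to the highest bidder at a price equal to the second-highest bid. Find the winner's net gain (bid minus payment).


Step 1: Sort bids in descending order: 449, 228, 58, 51, 31
Step 2: The winning bid is the highest: 449
Step 3: The payment equals the second-highest bid: 228
Step 4: Surplus = winner's bid - payment = 449 - 228 = 221

221


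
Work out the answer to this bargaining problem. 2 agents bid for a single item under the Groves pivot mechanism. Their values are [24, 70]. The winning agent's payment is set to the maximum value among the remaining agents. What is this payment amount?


Step 1: The efficient winner is agent 1 with value 70
Step 2: Other agents' values: [24]
Step 3: Pivot payment = max(others) = 24
Step 4: The winner pays 24

24


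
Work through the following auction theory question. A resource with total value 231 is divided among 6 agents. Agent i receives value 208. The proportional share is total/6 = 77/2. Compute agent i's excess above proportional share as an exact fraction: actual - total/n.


Step 1: Proportional share = 231/6 = 77/2
Step 2: Agent's actual allocation = 208
Step 3: Excess = 208 - 77/2 = 339/2

339/2


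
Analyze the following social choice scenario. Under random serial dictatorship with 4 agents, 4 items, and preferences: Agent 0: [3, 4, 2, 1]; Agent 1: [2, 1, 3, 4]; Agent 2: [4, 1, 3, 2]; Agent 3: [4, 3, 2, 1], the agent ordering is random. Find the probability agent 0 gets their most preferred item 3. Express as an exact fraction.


Step 1: Agent 0 wants item 3
Step 2: There are 24 possible orderings of agents
Step 3: In 20 orderings, agent 0 gets item 3
Step 4: Probability = 20/24 = 5/6

5/6


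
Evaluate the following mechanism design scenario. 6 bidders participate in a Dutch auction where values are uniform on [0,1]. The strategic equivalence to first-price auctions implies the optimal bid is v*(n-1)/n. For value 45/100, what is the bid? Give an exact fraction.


Step 1: Dutch auctions are strategically equivalent to first-price auctions
Step 2: The equilibrium bid is b(v) = v*(n-1)/n
Step 3: b = 9/20 * 5/6
Step 4: b = 3/8

3/8


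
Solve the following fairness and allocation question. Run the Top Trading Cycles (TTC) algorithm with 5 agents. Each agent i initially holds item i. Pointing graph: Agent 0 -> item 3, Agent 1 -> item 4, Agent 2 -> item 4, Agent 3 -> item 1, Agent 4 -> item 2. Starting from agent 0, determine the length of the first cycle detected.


Step 1: Trace the pointer graph from agent 0: 0 -> 3 -> 1 -> 4 -> 2 -> 4
Step 2: A cycle is detected when we revisit agent 4
Step 3: The cycle is: 4 -> 2 -> 4
Step 4: Cycle length = 2

2


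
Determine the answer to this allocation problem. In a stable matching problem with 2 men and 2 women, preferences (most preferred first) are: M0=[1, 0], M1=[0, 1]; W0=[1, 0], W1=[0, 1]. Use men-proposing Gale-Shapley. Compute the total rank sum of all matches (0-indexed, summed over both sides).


Step 1: Run Gale-Shapley (men propose, women hold best offer):
  M0 proposes to W1; she accepts
  M1 proposes to W0; she accepts
Step 2: Final matching: W0-M1, W1-M0
Step 3: 0-indexed ranks (man's rank of his match, then woman's): 0 + 0 + 0 + 0
Step 4: Total rank sum = 0

0


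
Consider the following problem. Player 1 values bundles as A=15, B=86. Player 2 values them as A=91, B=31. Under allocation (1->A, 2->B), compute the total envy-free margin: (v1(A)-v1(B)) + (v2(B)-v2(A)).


Step 1: Player 1's margin = v1(A) - v1(B) = 15 - 86 = -71
Step 2: Player 2's margin = v2(B) - v2(A) = 31 - 91 = -60
Step 3: Total margin = -71 + -60 = -131

-131


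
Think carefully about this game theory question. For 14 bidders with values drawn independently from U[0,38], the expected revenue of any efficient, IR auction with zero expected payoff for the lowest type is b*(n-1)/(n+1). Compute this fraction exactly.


Step 1: By Revenue Equivalence, expected revenue = b*(n-1)/(n+1)
Step 2: Substituting n = 14, b = 38
Step 3: Revenue = 38*(14-1)/(14+1) = 38*13/15
Step 4: Revenue = 494/15

494/15


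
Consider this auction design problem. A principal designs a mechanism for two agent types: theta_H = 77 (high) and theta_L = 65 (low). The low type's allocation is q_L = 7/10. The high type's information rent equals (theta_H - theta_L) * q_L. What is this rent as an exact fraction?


Step 1: theta_H - theta_L = 77 - 65 = 12
Step 2: Information rent = (theta_H - theta_L) * q_L
Step 3: = 12 * 7/10
Step 4: = 42/5

42/5


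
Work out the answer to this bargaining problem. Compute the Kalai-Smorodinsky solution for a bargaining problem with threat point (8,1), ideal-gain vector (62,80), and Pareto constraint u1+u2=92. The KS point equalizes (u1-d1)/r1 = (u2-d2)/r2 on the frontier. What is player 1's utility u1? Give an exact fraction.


Step 1: At the KS point, (u1-d1)/r1 = (u2-d2)/r2 = t and u1+u2 = 92
Step 2: u1 = d1 + r1*t and u2 = d2 + r2*t, so (d1 + r1*t) + (d2 + r2*t) = 92
Step 3: t = (92 - 8 - 1)/(62 + 80) = 83/142
Step 4: u1 = d1 + r1*t = 8 + 62 * 83/142 = 3141/71
Step 5: (Check: u2 = d2 + r2*t = 3391/71; u1+u2 = 3141/71 + 3391/71 = 92, on the frontier.)

3141/71


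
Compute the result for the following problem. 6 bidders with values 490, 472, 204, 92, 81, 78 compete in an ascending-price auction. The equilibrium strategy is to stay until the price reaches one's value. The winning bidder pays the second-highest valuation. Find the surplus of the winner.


Step 1: Identify the highest value: 490
Step 2: Identify the second-highest value: 472
Step 3: The final price = second-highest value = 472
Step 4: Surplus = 490 - 472 = 18

18


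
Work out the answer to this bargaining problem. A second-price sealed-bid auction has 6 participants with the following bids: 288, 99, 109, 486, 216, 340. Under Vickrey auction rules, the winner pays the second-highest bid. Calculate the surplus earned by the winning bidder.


Step 1: Sort bids in descending order: 486, 340, 288, 216, 109, 99
Step 2: The winning bid is the highest: 486
Step 3: The payment equals the second-highest bid: 340
Step 4: Surplus = winner's bid - payment = 486 - 340 = 146

146


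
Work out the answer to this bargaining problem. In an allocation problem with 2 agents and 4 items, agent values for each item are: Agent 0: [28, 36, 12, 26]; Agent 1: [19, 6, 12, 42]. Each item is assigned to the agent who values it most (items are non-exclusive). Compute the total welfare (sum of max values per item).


Step 1: For each item, find the maximum value among all agents.
Step 2: Item 0 -> Agent 0 (value 28)
Step 3: Item 1 -> Agent 0 (value 36)
Step 4: Item 2 -> Agent 0 (value 12)
Step 5: Item 3 -> Agent 1 (value 42)
Step 6: Total welfare = 28 + 36 + 12 + 42 = 118

118


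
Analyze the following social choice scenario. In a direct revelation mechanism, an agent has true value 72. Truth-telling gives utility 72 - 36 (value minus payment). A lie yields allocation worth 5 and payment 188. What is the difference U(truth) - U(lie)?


Step 1: U(truth) = value - payment = 72 - 36 = 36
Step 2: U(lie) = allocation - payment = 5 - 188 = -183
Step 3: IC gap = 36 - (-183) = 219

219


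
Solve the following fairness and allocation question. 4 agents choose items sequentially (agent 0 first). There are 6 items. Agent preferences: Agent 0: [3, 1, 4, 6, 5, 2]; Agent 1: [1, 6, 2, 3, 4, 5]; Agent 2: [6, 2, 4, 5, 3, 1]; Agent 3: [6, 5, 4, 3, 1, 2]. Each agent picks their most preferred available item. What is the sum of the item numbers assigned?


Step 1: Agent 0 picks item 3
Step 2: Agent 1 picks item 1
Step 3: Agent 2 picks item 6
Step 4: Agent 3 picks item 5
Step 5: Sum = 3 + 1 + 6 + 5 = 15

15


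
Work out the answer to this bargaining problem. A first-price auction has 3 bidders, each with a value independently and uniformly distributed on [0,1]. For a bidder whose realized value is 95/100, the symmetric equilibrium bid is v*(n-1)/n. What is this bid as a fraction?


Step 1: The symmetric BNE bidding function is b(v) = v * (n-1) / n
Step 2: Substitute v = 19/20 and n = 3
Step 3: b = 19/20 * 2/3
Step 4: b = 19/30

19/30


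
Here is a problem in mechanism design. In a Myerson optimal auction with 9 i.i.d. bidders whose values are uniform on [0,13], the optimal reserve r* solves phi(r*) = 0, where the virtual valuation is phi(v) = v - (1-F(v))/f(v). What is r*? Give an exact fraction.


Step 1: For U[0,13], F(v) = v/13 and f(v) = 1/13
Step 2: phi(v) = v - (1 - v/13)/(1/13) = v - (13 - v) = 2v - 13
Step 3: Set phi(r*) = 0: 2r* - 13 = 0
Step 4: r* = 13/2 (the number of bidders n = 9 does not enter)

13/2


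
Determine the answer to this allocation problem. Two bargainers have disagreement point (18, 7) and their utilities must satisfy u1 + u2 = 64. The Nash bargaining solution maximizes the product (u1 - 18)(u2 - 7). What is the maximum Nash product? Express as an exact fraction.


Step 1: The Nash solution splits surplus symmetrically above the disagreement point
Step 2: u1 = (total + d1 - d2)/2 = (64 + 18 - 7)/2 = 75/2
Step 3: u2 = (total - d1 + d2)/2 = (64 - 18 + 7)/2 = 53/2
Step 4: Nash product = (75/2 - 18) * (53/2 - 7)
Step 5: = 39/2 * 39/2 = 1521/4

1521/4


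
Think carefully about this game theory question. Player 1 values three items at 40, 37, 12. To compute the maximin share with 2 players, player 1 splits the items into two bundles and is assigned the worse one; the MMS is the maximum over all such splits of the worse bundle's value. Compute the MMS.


Step 1: Item values = 40, 37, 12
Step 2: Enumerate all 2-bundle partitions and take the smaller bundle:
  Partition 1: {40} vs {37,12} -> bundles 40, 49; min = 40
  Partition 2: {37} vs {40,12} -> bundles 37, 52; min = 37
  Partition 3: {12} vs {40,37} -> bundles 12, 77; min = 12
Step 3: MMS = max(40, 37, 12) = 40

40


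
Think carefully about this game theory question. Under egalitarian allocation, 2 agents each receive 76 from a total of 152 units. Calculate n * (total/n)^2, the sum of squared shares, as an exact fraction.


Step 1: Each agent's share = 152/2 = 76
Step 2: Square of each share = (76)^2 = 5776
Step 3: Sum of squares = 2 * 5776 = 11552

11552


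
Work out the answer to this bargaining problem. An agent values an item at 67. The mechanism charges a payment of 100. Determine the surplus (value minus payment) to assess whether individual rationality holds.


Step 1: Surplus = value - payment = 67 - 100 = -33
Step 2: IR is violated (surplus < 0)

-33


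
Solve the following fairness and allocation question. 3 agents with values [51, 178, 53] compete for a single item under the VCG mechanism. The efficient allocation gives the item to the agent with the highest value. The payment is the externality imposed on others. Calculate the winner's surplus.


Step 1: The winner is the agent with the highest value: agent 1 with value 178
Step 2: Values of other agents: [51, 53]
Step 3: VCG payment = max of others' values = 53
Step 4: Surplus = 178 - 53 = 125

125


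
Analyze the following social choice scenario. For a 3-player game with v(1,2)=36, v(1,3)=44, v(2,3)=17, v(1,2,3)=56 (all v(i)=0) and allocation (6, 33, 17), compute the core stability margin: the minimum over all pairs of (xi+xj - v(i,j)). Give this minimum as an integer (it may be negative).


Step 1: Slack for coalition (1,2): x1+x2 - v12 = 39 - 36 = 3
Step 2: Slack for coalition (1,3): x1+x3 - v13 = 23 - 44 = -21
Step 3: Slack for coalition (2,3): x2+x3 - v23 = 50 - 17 = 33
Step 4: Minimum slack = min(3, -21, 33) = -21, attained by (1,3); coalition (1,3) can block (slack < 0), so the allocation is not in the core

-21


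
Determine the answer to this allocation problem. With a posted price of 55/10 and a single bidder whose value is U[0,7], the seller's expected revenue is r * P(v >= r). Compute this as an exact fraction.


Step 1: Posted price r = 11/2, value support [0,7]
Step 2: P(v >= r) = (7 - 11/2)/7 = 3/14
Step 3: Expected revenue = r * P(v >= r) = 11/2 * 3/14
Step 4: Revenue = 33/28

33/28


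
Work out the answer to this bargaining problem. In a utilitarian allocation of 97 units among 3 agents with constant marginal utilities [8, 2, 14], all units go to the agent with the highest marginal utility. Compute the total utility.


Step 1: The marginal utilities are [8, 2, 14]
Step 2: The highest marginal utility is 14
Step 3: All 97 units go to that agent
Step 4: Total utility = 14 * 97 = 1358

1358


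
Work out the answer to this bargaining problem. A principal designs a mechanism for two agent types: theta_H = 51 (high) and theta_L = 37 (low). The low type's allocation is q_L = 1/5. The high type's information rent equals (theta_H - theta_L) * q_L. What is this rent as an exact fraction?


Step 1: theta_H - theta_L = 51 - 37 = 14
Step 2: Information rent = (theta_H - theta_L) * q_L
Step 3: = 14 * 1/5
Step 4: = 14/5

14/5


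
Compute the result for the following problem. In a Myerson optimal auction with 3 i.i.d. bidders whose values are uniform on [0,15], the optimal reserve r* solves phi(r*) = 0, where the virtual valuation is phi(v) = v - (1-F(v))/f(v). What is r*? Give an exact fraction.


Step 1: For U[0,15], F(v) = v/15 and f(v) = 1/15
Step 2: phi(v) = v - (1 - v/15)/(1/15) = v - (15 - v) = 2v - 15
Step 3: Set phi(r*) = 0: 2r* - 15 = 0
Step 4: r* = 15/2 (the number of bidders n = 3 does not enter)

15/2


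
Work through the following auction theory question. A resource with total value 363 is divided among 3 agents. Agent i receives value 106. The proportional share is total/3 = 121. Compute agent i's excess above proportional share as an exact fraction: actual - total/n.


Step 1: Proportional share = 363/3 = 121
Step 2: Agent's actual allocation = 106
Step 3: Excess = 106 - 121 = -15

-15


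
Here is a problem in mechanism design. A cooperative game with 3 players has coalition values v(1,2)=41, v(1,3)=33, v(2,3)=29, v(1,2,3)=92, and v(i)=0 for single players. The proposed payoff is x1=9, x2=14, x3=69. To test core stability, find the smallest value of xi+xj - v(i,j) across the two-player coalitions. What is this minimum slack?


Step 1: Slack for coalition (1,2): x1+x2 - v12 = 23 - 41 = -18
Step 2: Slack for coalition (1,3): x1+x3 - v13 = 78 - 33 = 45
Step 3: Slack for coalition (2,3): x2+x3 - v23 = 83 - 29 = 54
Step 4: Minimum slack = min(-18, 45, 54) = -18, attained by (1,2); coalition (1,2) can block (slack < 0), so the allocation is not in the core

-18


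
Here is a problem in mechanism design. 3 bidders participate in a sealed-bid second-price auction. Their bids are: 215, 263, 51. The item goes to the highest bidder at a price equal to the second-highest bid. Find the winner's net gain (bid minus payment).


Step 1: Sort bids in descending order: 263, 215, 51
Step 2: The winning bid is the highest: 263
Step 3: The payment equals the second-highest bid: 215
Step 4: Surplus = winner's bid - payment = 263 - 215 = 48

48


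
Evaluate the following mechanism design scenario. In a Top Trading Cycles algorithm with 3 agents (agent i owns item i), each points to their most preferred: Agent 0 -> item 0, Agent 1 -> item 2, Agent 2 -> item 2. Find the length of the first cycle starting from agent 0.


Step 1: Trace the pointer graph from agent 0: 0 -> 0
Step 2: A cycle is detected when we revisit agent 0
Step 3: The cycle is: 0 -> 0
Step 4: Cycle length = 1

1


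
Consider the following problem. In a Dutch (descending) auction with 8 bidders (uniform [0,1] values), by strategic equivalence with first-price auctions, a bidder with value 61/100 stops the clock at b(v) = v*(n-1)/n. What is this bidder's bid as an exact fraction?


Step 1: Dutch auctions are strategically equivalent to first-price auctions
Step 2: The equilibrium bid is b(v) = v*(n-1)/n
Step 3: b = 61/100 * 7/8
Step 4: b = 427/800

427/800


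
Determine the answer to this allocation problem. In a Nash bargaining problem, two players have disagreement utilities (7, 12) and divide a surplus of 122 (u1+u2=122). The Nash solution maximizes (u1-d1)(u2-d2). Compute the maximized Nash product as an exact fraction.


Step 1: The Nash solution splits surplus symmetrically above the disagreement point
Step 2: u1 = (total + d1 - d2)/2 = (122 + 7 - 12)/2 = 117/2
Step 3: u2 = (total - d1 + d2)/2 = (122 - 7 + 12)/2 = 127/2
Step 4: Nash product = (117/2 - 7) * (127/2 - 12)
Step 5: = 103/2 * 103/2 = 10609/4

10609/4


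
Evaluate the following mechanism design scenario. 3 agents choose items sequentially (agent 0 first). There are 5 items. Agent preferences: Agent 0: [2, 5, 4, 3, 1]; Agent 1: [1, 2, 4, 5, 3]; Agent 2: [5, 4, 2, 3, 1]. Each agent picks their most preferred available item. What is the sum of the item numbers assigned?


Step 1: Agent 0 picks item 2
Step 2: Agent 1 picks item 1
Step 3: Agent 2 picks item 5
Step 4: Sum = 2 + 1 + 5 = 8

8


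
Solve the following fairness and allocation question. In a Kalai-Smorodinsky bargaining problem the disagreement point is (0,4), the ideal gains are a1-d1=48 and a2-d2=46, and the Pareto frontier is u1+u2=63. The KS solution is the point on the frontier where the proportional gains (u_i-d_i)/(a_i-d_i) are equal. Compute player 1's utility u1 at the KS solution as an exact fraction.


Step 1: At the KS point, (u1-d1)/r1 = (u2-d2)/r2 = t and u1+u2 = 63
Step 2: u1 = d1 + r1*t and u2 = d2 + r2*t, so (d1 + r1*t) + (d2 + r2*t) = 63
Step 3: t = (63 - 0 - 4)/(48 + 46) = 59/94
Step 4: u1 = d1 + r1*t = 0 + 48 * 59/94 = 1416/47
Step 5: (Check: u2 = d2 + r2*t = 1545/47; u1+u2 = 1416/47 + 1545/47 = 63, on the frontier.)

1416/47


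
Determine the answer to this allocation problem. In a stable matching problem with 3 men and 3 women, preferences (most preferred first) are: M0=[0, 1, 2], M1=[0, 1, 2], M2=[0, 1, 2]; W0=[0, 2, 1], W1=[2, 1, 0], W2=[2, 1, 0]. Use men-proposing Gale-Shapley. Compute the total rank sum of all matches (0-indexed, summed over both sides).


Step 1: Run Gale-Shapley (men propose, women hold best offer):
  M0 proposes to W0; she accepts
  M1 proposes to W0; rejected
  M1 proposes to W1; she accepts
  M2 proposes to W0; rejected
  M2 proposes to W1; she switches from M1
  M1 proposes to W2; she accepts
Step 2: Final matching: W0-M0, W1-M2, W2-M1
Step 3: 0-indexed ranks (man's rank of his match, then woman's): 0 + 0 + 1 + 0 + 2 + 1
Step 4: Total rank sum = 4

4


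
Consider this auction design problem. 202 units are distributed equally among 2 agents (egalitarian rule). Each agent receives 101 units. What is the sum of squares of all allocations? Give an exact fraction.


Step 1: Each agent's share = 202/2 = 101
Step 2: Square of each share = (101)^2 = 10201
Step 3: Sum of squares = 2 * 10201 = 20402

20402


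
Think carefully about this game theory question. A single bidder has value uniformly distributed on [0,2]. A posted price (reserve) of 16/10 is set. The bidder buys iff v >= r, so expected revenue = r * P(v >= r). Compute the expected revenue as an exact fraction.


Step 1: Posted price r = 8/5, value support [0,2]
Step 2: P(v >= r) = (2 - 8/5)/2 = 1/5
Step 3: Expected revenue = r * P(v >= r) = 8/5 * 1/5
Step 4: Revenue = 8/25

8/25


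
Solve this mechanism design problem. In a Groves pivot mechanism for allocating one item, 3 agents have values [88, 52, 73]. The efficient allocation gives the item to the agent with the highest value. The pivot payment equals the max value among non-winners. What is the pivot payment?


Step 1: The efficient winner is agent 0 with value 88
Step 2: Other agents' values: [52, 73]
Step 3: Pivot payment = max(others) = 73
Step 4: The winner pays 73

73


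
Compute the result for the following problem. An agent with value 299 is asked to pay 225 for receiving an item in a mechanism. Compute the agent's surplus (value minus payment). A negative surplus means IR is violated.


Step 1: Surplus = value - payment = 299 - 225 = 74
Step 2: IR is satisfied (surplus >= 0)

74


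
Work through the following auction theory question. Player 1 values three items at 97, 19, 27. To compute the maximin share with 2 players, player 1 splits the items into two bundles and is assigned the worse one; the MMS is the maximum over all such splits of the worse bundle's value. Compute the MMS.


Step 1: Item values = 97, 19, 27
Step 2: Enumerate all 2-bundle partitions and take the smaller bundle:
  Partition 1: {97} vs {19,27} -> bundles 97, 46; min = 46
  Partition 2: {19} vs {97,27} -> bundles 19, 124; min = 19
  Partition 3: {27} vs {97,19} -> bundles 27, 116; min = 27
Step 3: MMS = max(46, 19, 27) = 46

46


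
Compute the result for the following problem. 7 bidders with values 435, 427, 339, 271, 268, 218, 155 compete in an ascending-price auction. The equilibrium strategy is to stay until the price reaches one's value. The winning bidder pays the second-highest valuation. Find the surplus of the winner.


Step 1: Identify the highest value: 435
Step 2: Identify the second-highest value: 427
Step 3: The final price = second-highest value = 427
Step 4: Surplus = 435 - 427 = 8

8


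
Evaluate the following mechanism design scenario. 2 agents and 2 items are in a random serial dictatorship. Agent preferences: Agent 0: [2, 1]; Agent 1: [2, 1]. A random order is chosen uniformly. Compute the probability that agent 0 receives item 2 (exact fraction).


Step 1: Agent 0 wants item 2
Step 2: There are 2 possible orderings of agents
Step 3: In 1 orderings, agent 0 gets item 2
Step 4: Probability = 1/2

1/2


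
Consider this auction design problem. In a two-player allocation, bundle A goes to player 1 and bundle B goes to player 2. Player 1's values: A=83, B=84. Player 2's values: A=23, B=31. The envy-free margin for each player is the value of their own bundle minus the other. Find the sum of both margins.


Step 1: Player 1's margin = v1(A) - v1(B) = 83 - 84 = -1
Step 2: Player 2's margin = v2(B) - v2(A) = 31 - 23 = 8
Step 3: Total margin = -1 + 8 = 7

7


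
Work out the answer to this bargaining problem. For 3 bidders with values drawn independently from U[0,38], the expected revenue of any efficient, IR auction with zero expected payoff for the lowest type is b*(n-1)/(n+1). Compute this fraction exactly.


Step 1: By Revenue Equivalence, expected revenue = b*(n-1)/(n+1)
Step 2: Substituting n = 3, b = 38
Step 3: Revenue = 38*(3-1)/(3+1) = 38*2/4
Step 4: Revenue = 76/4 = 19

19


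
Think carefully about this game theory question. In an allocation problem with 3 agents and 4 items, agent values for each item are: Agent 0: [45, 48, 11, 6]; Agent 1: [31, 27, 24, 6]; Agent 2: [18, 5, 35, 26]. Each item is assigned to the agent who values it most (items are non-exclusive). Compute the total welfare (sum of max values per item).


Step 1: For each item, find the maximum value among all agents.
Step 2: Item 0 -> Agent 0 (value 45)
Step 3: Item 1 -> Agent 0 (value 48)
Step 4: Item 2 -> Agent 2 (value 35)
Step 5: Item 3 -> Agent 2 (value 26)
Step 6: Total welfare = 45 + 48 + 35 + 26 = 154

154


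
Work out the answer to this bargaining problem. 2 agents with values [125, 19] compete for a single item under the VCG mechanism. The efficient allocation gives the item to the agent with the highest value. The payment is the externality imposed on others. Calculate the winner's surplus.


Step 1: The winner is the agent with the highest value: agent 0 with value 125
Step 2: Values of other agents: [19]
Step 3: VCG payment = max of others' values = 19
Step 4: Surplus = 125 - 19 = 106

106


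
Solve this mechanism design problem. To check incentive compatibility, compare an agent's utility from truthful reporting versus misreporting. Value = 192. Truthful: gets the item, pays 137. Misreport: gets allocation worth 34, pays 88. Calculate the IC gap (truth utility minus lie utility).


Step 1: U(truth) = value - payment = 192 - 137 = 55
Step 2: U(lie) = allocation - payment = 34 - 88 = -54
Step 3: IC gap = 55 - (-54) = 109

109


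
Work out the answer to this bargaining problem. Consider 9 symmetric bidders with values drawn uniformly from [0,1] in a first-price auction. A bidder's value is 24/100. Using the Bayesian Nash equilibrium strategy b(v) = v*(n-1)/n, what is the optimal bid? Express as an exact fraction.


Step 1: The symmetric BNE bidding function is b(v) = v * (n-1) / n
Step 2: Substitute v = 6/25 and n = 9
Step 3: b = 6/25 * 8/9
Step 4: b = 16/75

16/75


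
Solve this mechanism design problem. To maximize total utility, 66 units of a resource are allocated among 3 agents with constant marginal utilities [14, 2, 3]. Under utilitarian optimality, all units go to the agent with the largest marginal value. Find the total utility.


Step 1: The marginal utilities are [14, 2, 3]
Step 2: The highest marginal utility is 14
Step 3: All 66 units go to that agent
Step 4: Total utility = 14 * 66 = 924

924


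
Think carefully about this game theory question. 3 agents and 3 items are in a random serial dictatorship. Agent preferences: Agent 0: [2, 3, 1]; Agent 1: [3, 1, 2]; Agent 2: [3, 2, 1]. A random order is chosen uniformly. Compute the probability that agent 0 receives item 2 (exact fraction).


Step 1: Agent 0 wants item 2
Step 2: There are 6 possible orderings of agents
Step 3: In 5 orderings, agent 0 gets item 2
Step 4: Probability = 5/6

5/6


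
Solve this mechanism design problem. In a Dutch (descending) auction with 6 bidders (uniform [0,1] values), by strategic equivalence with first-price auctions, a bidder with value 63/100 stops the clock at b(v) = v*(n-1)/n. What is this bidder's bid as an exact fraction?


Step 1: Dutch auctions are strategically equivalent to first-price auctions
Step 2: The equilibrium bid is b(v) = v*(n-1)/n
Step 3: b = 63/100 * 5/6
Step 4: b = 21/40

21/40


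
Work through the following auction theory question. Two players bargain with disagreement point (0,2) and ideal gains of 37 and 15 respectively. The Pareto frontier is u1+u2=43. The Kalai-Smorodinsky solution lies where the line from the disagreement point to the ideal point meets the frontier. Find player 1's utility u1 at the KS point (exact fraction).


Step 1: At the KS point, (u1-d1)/r1 = (u2-d2)/r2 = t and u1+u2 = 43
Step 2: u1 = d1 + r1*t and u2 = d2 + r2*t, so (d1 + r1*t) + (d2 + r2*t) = 43
Step 3: t = (43 - 0 - 2)/(37 + 15) = 41/52
Step 4: u1 = d1 + r1*t = 0 + 37 * 41/52 = 1517/52
Step 5: (Check: u2 = d2 + r2*t = 719/52; u1+u2 = 1517/52 + 719/52 = 43, on the frontier.)

1517/52


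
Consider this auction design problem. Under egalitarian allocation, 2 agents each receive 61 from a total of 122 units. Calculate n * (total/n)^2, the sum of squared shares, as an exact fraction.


Step 1: Each agent's share = 122/2 = 61
Step 2: Square of each share = (61)^2 = 3721
Step 3: Sum of squares = 2 * 3721 = 7442

7442


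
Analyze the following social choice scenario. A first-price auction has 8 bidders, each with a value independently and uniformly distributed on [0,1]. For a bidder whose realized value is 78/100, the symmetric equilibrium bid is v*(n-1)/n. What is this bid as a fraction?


Step 1: The symmetric BNE bidding function is b(v) = v * (n-1) / n
Step 2: Substitute v = 39/50 and n = 8
Step 3: b = 39/50 * 7/8
Step 4: b = 273/400

273/400


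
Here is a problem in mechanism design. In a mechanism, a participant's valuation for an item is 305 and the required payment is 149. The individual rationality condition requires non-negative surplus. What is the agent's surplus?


Step 1: Surplus = value - payment = 305 - 149 = 156
Step 2: IR is satisfied (surplus >= 0)

156


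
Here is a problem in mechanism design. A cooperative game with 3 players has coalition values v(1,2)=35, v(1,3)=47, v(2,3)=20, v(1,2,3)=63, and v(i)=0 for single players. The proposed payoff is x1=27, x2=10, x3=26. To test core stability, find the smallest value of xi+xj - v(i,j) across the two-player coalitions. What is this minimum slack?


Step 1: Slack for coalition (1,2): x1+x2 - v12 = 37 - 35 = 2
Step 2: Slack for coalition (1,3): x1+x3 - v13 = 53 - 47 = 6
Step 3: Slack for coalition (2,3): x2+x3 - v23 = 36 - 20 = 16
Step 4: Minimum slack = min(2, 6, 16) = 2, attained by (1,2); no pair can gain by deviating, so the allocation is in the core

2


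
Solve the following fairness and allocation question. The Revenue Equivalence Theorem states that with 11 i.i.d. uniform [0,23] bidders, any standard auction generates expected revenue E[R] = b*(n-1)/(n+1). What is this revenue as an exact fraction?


Step 1: By Revenue Equivalence, expected revenue = b*(n-1)/(n+1)
Step 2: Substituting n = 11, b = 23
Step 3: Revenue = 23*(11-1)/(11+1) = 23*10/12
Step 4: Revenue = 230/12 = 115/6

115/6


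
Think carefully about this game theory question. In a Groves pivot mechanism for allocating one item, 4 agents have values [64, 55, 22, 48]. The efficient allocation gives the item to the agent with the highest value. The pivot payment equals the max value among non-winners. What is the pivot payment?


Step 1: The efficient winner is agent 0 with value 64
Step 2: Other agents' values: [55, 22, 48]
Step 3: Pivot payment = max(others) = 55
Step 4: The winner pays 55

55


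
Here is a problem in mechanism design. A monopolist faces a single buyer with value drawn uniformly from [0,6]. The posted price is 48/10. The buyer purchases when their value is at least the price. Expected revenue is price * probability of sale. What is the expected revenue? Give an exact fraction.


Step 1: Posted price r = 24/5, value support [0,6]
Step 2: P(v >= r) = (6 - 24/5)/6 = 1/5
Step 3: Expected revenue = r * P(v >= r) = 24/5 * 1/5
Step 4: Revenue = 24/25

24/25


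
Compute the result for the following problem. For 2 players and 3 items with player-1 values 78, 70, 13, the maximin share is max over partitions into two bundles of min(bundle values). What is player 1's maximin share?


Step 1: Item values = 78, 70, 13
Step 2: Enumerate all 2-bundle partitions and take the smaller bundle:
  Partition 1: {78} vs {70,13} -> bundles 78, 83; min = 78
  Partition 2: {70} vs {78,13} -> bundles 70, 91; min = 70
  Partition 3: {13} vs {78,70} -> bundles 13, 148; min = 13
Step 3: MMS = max(78, 70, 13) = 78

78


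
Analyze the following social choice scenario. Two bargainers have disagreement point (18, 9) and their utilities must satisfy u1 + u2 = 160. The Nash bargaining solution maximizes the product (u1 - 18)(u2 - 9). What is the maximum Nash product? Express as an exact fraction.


Step 1: The Nash solution splits surplus symmetrically above the disagreement point
Step 2: u1 = (total + d1 - d2)/2 = (160 + 18 - 9)/2 = 169/2
Step 3: u2 = (total - d1 + d2)/2 = (160 - 18 + 9)/2 = 151/2
Step 4: Nash product = (169/2 - 18) * (151/2 - 9)
Step 5: = 133/2 * 133/2 = 17689/4

17689/4


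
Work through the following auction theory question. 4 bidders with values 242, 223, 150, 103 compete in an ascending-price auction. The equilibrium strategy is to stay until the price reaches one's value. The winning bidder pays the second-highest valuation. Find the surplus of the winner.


Step 1: Identify the highest value: 242
Step 2: Identify the second-highest value: 223
Step 3: The final price = second-highest value = 223
Step 4: Surplus = 242 - 223 = 19

19


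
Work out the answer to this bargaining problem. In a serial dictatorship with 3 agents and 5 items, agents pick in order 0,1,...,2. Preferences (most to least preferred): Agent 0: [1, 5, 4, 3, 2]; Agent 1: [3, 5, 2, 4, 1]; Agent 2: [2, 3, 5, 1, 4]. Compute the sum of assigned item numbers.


Step 1: Agent 0 picks item 1
Step 2: Agent 1 picks item 3
Step 3: Agent 2 picks item 2
Step 4: Sum = 1 + 3 + 2 = 6

6


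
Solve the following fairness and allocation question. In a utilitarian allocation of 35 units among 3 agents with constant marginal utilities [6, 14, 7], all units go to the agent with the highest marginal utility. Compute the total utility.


Step 1: The marginal utilities are [6, 14, 7]
Step 2: The highest marginal utility is 14
Step 3: All 35 units go to that agent
Step 4: Total utility = 14 * 35 = 490

490
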